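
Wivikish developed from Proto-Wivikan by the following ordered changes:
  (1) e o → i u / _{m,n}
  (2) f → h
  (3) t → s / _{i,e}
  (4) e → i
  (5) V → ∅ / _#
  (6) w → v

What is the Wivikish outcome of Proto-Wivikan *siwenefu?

sivinih

Wivikish: *siwenefu
  siwenefu → siwinefu   [pre-nasal raising]
  siwinefu → siwinehu   [unconditioned shift]
  siwinehu (rule 3 does not apply)
  siwinehu → siwinihu   [vowel merger]
  siwinihu → siwinih   [apocope]
  siwinih → sivinih   [unconditioned shift]
  giving Wivikish sivinih.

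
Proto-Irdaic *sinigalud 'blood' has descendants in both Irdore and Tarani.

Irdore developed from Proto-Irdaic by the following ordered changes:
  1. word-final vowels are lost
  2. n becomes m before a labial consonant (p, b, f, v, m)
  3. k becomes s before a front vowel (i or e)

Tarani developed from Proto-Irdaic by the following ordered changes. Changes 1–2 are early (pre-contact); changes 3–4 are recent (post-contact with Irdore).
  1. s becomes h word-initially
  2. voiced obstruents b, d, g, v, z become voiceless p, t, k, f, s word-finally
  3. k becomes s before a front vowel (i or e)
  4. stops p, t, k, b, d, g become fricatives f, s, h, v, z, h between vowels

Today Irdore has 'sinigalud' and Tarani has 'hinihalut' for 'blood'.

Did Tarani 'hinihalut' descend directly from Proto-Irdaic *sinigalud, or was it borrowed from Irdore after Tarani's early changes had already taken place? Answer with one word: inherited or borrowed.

inherited

If inherited, *sinigalud would pass through all of Tarani's changes:
Tarani: *sinigalud
  sinigalud → hinigalud   [debuccalisation]
  hinigalud → hinigalut   [final devoicing]
  hinigalut (rule 3 does not apply)
  hinigalut → hinihalut   [intervocalic lenition]
  giving Tarani hinihalut.
If borrowed from Irdore 'sinigalud' after the early changes, it would undergo only the recent ones:
  rule 3 (palatalisation): no change (sinigalud)
  rule 4 (intervocalic lenition): sinigalud → sinihalud
  ⇒ as a loan: sinihalud
Tarani 'hinihalut' matches the inherited outcome exactly, so it is an inherited cognate, not a loan.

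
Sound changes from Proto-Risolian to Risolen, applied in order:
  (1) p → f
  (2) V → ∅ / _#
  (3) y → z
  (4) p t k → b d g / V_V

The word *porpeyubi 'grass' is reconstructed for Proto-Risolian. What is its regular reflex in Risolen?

Risolen: start from *porpeyubi.
  rule 1 (unconditioned shift): porpeyubi → forfeyubi
  rule 2 (apocope): forfeyubi → forfeyub
  rule 3 (unconditioned shift): forfeyub → forfezub
  rule 4: no change — forfezub
  ⇒ Risolen forfezub

forfezub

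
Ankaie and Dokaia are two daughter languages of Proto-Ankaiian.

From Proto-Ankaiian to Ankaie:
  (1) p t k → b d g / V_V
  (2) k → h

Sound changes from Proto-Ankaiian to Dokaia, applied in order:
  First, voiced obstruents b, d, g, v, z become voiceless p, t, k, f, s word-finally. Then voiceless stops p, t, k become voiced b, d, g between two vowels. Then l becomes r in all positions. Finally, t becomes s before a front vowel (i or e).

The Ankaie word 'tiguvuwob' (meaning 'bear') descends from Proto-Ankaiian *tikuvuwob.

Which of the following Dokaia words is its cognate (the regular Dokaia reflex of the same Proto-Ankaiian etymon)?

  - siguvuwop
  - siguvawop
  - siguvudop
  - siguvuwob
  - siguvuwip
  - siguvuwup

Dokaia: *tikuvuwob > tikuvuwop > tiguvuwop > siguvuwop  (by final devoicing, intervocalic voicing, palatalisation)
Only 'siguvuwop' matches the regular Dokaia development of *tikuvuwob.

siguvuwop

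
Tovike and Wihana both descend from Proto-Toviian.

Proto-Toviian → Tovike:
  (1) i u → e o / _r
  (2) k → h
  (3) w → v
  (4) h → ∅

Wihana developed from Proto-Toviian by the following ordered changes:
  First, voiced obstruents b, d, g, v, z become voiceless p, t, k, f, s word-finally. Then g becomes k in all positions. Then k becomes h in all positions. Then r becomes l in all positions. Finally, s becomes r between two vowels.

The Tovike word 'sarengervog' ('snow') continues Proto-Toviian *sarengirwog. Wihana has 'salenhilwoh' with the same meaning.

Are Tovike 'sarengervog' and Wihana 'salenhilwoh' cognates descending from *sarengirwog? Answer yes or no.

Derive the expected Wihana reflex of *sarengirwog:
Wihana: start from *sarengirwog.
  rule 1 (final devoicing): sarengirwog → sarengirwok
  rule 2 (unconditioned shift): sarengirwok → sarenkirwok
  rule 3 (unconditioned shift): sarenkirwok → sarenhirwoh
  rule 4 (unconditioned shift): sarenhirwoh → salenhilwoh
  rule 5: no change — salenhilwoh
  ⇒ Wihana salenhilwoh
Wihana 'salenhilwoh' matches the regular reflex exactly, so the pair is cognate.

yes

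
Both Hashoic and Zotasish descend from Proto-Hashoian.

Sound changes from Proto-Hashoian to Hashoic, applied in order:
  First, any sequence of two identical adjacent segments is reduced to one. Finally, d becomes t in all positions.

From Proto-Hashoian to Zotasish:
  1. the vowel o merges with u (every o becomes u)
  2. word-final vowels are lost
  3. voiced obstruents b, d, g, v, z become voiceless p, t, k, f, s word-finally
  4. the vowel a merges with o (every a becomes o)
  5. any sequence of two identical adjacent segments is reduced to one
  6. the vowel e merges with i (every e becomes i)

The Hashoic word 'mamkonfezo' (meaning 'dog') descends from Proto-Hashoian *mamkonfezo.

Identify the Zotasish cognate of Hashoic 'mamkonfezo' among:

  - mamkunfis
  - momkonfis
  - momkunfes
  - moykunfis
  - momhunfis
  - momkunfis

momkunfis

Zotasish: *mamkonfezo
  mamkonfezo → mamkunfezu   [vowel merger]
  mamkunfezu → mamkunfez   [apocope]
  mamkunfez → mamkunfes   [final devoicing]
  mamkunfes → momkunfes   [vowel merger]
  momkunfes (rule 5 does not apply)
  momkunfes → momkunfis   [vowel merger]
  giving Zotasish momkunfis.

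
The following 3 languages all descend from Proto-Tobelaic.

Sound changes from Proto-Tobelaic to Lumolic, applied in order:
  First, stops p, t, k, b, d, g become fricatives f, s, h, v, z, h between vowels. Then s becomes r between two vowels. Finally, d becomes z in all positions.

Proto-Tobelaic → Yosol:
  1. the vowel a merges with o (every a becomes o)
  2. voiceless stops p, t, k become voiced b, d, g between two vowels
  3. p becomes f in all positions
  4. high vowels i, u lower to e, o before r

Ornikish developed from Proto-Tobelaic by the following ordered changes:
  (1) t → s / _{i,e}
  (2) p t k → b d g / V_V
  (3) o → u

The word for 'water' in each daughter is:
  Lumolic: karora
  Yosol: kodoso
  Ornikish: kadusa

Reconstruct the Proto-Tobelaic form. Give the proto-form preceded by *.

*katosa

Position 5: Lumolic has r, Yosol has s, Ornikish has s. Yosol preserves s here (none of its changes turn any other segment into s), so the proto-segment is *s.
Position 2: Lumolic has a, Yosol has o, Ornikish has a. Lumolic preserves a here (none of its changes turn any other segment into a), so the proto-segment is *a.
Continuing position by position gives *katosa; check it forward:
Lumolic: *katosa > kasosa > karora  (by intervocalic lenition, rhotacism)
Yosol: *katosa
  katosa → kotoso   [vowel merger]
  kotoso → kodoso   [intervocalic voicing]
  kodoso (rule 3 does not apply)
  kodoso (rule 4 does not apply)
  giving Yosol kodoso.
Ornikish: *katosa
  katosa (rule 1 does not apply)
  katosa → kadosa   [intervocalic voicing]
  kadosa → kadusa   [vowel merger]
  giving Ornikish kadusa.
*katosa is the unique common source.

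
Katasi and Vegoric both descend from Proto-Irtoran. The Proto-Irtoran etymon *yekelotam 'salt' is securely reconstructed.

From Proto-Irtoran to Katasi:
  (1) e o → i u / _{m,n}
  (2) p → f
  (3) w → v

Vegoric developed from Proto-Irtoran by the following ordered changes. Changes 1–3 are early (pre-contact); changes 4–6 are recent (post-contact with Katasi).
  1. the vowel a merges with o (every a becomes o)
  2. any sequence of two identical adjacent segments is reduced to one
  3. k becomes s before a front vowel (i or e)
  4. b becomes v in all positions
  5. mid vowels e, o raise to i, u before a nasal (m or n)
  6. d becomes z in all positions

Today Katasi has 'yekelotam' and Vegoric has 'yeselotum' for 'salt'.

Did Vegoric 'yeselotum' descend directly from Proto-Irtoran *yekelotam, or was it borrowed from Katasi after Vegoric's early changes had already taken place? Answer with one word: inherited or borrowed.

inherited

If inherited, *yekelotam would pass through all of Vegoric's changes:
Vegoric: *yekelotam > yekelotom > yeselotom > yeselotum  (by vowel merger, palatalisation, pre-nasal raising)
If borrowed from Katasi 'yekelotam' after the early changes, it would undergo only the recent ones:
  rule 4 (unconditioned shift): no change (yekelotam)
  rule 5 (pre-nasal raising): no change (yekelotam)
  rule 6 (unconditioned shift): no change (yekelotam)
  ⇒ as a loan: yekelotam
Vegoric 'yeselotum' matches the inherited outcome exactly, so it is an inherited cognate, not a loan.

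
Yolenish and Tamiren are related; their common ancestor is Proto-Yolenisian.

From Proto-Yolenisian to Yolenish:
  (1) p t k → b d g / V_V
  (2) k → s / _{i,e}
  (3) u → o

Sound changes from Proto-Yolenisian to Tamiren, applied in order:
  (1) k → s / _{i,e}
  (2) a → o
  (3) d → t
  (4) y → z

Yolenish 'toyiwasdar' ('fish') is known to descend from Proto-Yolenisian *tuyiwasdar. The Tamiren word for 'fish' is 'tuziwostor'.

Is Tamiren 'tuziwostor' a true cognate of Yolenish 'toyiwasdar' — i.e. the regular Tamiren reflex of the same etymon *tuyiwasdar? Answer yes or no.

Derive the expected Tamiren reflex of *tuyiwasdar:
Tamiren: start from *tuyiwasdar.
  rule 1: no change — tuyiwasdar
  rule 2 (vowel merger): tuyiwasdar → tuyiwosdor
  rule 3 (unconditioned shift): tuyiwosdor → tuyiwostor
  rule 4 (unconditioned shift): tuyiwostor → tuziwostor
  ⇒ Tamiren tuziwostor
Tamiren 'tuziwostor' matches the regular reflex exactly, so the pair is cognate.

yes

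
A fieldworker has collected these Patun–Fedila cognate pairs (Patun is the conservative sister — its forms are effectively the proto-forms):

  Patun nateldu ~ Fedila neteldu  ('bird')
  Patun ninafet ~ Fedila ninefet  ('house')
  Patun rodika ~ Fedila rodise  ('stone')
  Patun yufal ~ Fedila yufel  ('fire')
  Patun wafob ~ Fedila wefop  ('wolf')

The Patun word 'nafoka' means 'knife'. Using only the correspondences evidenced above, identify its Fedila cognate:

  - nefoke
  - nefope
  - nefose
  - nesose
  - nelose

ninafet ~ ninefet, wafob ~ wefop — Patun a corresponds to Fedila e after a consonant, before a labial obstruent.
rodika ~ rodise — Patun k corresponds to Fedila s between vowels (before a back vowel).
rodika ~ rodise — Patun a corresponds to Fedila e word-finally.
Applying these to Patun 'nafoka':
  nafoka → nefoka   (a→e after a consonant, before a labial obstruent)
  nefoka → nefosa   (k→s between vowels (before a back vowel))
  nefosa → nefose   (a→e word-finally)
So the Fedila cognate is 'nefose'.

nefose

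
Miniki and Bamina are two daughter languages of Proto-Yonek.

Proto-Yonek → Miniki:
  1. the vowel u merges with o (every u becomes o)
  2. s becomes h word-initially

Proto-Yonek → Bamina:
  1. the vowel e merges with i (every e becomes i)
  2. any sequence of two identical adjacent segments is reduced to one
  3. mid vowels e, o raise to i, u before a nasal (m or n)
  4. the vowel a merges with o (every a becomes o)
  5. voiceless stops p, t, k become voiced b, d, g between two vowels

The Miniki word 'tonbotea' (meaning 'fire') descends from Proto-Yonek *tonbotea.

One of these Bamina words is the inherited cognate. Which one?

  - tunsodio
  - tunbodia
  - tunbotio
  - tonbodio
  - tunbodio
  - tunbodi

tunbodio

Bamina: start from *tonbotea.
  rule 1 (vowel merger): tonbotea → tonbotia
  rule 2: no change — tonbotia
  rule 3 (pre-nasal raising): tonbotia → tunbotia
  rule 4 (vowel merger): tunbotia → tunbotio
  rule 5 (intervocalic voicing): tunbotio → tunbodio
  ⇒ Bamina tunbodio
Only 'tunbodio' matches the regular Bamina development of *tonbotea.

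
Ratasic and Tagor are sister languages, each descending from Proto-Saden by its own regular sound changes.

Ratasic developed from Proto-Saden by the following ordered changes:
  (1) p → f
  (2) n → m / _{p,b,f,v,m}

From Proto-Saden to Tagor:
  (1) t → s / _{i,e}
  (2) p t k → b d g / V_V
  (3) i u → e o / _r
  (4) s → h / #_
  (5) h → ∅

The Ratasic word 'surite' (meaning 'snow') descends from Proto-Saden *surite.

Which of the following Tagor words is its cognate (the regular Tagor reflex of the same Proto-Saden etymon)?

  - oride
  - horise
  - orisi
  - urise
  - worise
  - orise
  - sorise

orise

Tagor: start from *surite.
  rule 1 (palatalisation): surite → surise
  rule 2: no change — surise
  rule 3 (pre-rhotic lowering): surise → sorise
  rule 4 (debuccalisation): sorise → horise
  rule 5 (h-loss): horise → orise
  ⇒ Tagor orise
The other candidates each miss or misapply at least one Tagor change.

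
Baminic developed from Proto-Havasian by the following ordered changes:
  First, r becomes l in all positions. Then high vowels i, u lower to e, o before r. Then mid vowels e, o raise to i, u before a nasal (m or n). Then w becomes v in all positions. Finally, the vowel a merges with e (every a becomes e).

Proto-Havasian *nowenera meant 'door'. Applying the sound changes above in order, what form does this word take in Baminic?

Baminic: *nowenera > nowenela > nowinela > novinela > novinele  (by unconditioned shift, pre-nasal raising, unconditioned shift, vowel merger)

novinele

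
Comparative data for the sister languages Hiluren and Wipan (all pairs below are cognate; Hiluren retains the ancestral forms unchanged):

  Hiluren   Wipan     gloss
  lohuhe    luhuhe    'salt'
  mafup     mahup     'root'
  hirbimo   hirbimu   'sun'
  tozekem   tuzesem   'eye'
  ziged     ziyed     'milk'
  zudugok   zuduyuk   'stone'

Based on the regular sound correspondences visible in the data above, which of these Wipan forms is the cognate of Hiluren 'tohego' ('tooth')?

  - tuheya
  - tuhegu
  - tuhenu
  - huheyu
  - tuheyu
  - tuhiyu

tuheyu

lohuhe ~ luhuhe, tozekem ~ tuzesem — Hiluren o corresponds to Wipan u after a consonant, before a consonant other than r, m, n, p, b, f, v.
zudugok ~ zuduyuk — Hiluren g corresponds to Wipan y between vowels (before a back vowel).
hirbimo ~ hirbimu — Hiluren o corresponds to Wipan u word-finally.
Applying these to Hiluren 'tohego':
  tohego → tuhego   (o→u after a consonant, before a consonant other than r, m, n, p, b, f, v)
  tuhego → tuheyo   (g→y between vowels (before a back vowel))
  tuheyo → tuheyu   (o→u word-finally)
So the Wipan cognate is 'tuheyu'.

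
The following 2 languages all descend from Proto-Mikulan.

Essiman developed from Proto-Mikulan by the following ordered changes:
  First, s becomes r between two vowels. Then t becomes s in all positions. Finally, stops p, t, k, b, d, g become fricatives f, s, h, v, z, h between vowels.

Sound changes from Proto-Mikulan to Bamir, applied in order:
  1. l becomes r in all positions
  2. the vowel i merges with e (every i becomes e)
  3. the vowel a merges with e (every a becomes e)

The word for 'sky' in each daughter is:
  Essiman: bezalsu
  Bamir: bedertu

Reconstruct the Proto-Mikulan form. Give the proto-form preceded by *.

*bedaltu

Position 5: Essiman has l, Bamir has r. Essiman preserves l here (none of its changes turn any other segment into l), so the proto-segment is *l.
Position 4: Essiman has a, Bamir has e. Essiman preserves a here (none of its changes turn any other segment into a), so the proto-segment is *a.
Position 3: Essiman has z, Bamir has d. Bamir preserves d here (none of its changes turn any other segment into d), so the proto-segment is *d.
This points to *bedaltu. Verify forward in each daughter:
Essiman: *bedaltu
  bedaltu (rule 1 does not apply)
  bedaltu → bedalsu   [unconditioned shift]
  bedalsu → bezalsu   [intervocalic lenition]
  giving Essiman bezalsu.
Bamir: *bedaltu
  bedaltu → bedartu   [unconditioned shift]
  bedartu (rule 2 does not apply)
  bedartu → bedertu   [vowel merger]
  giving Bamir bedertu.
*bedaltu is the unique common source.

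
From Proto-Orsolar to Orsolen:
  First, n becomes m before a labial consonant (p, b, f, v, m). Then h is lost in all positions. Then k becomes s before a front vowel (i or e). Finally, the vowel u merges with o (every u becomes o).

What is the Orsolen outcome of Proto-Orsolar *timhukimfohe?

Orsolen: *timhukimfohe
  timhukimfohe (rule 1 does not apply)
  timhukimfohe → timukimfoe   [h-loss]
  timukimfoe → timusimfoe   [palatalisation]
  timusimfoe → timosimfoe   [vowel merger]
  giving Orsolen timosimfoe.

timosimfoe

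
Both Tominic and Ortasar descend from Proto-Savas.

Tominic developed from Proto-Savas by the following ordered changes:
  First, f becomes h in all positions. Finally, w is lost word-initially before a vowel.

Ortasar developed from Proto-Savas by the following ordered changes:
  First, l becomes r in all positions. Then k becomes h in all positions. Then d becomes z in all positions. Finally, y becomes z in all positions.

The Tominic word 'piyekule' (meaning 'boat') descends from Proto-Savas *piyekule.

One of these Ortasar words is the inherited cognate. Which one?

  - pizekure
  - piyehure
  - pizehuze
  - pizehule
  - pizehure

Ortasar: *piyekule
  piyekule → piyekure   [unconditioned shift]
  piyekure → piyehure   [unconditioned shift]
  piyehure (rule 3 does not apply)
  piyehure → pizehure   [unconditioned shift]
  giving Ortasar pizehure.
Only 'pizehure' matches the regular Ortasar development of *piyekule.

pizehure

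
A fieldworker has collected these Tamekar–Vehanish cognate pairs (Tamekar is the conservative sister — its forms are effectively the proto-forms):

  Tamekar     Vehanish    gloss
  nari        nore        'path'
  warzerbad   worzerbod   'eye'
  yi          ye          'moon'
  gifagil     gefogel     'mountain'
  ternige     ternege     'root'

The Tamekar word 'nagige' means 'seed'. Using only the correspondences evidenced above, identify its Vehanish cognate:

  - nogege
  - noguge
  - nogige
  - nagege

warzerbad ~ worzerbod, gifagil ~ gefogel — Tamekar a corresponds to Vehanish o after a consonant, before a consonant other than r, m, n, p, b, f, v.
gifagil ~ gefogel, ternige ~ ternege — Tamekar i corresponds to Vehanish e after a consonant, before a consonant other than r, m, n, p, b, f, v.
Applying these to Tamekar 'nagige':
  nagige → nogige   (a→o after a consonant, before a consonant other than r, m, n, p, b, f, v)
  nogige → nogege   (i→e after a consonant, before a consonant other than r, m, n, p, b, f, v)
So the Vehanish cognate is 'nogege'.

nogege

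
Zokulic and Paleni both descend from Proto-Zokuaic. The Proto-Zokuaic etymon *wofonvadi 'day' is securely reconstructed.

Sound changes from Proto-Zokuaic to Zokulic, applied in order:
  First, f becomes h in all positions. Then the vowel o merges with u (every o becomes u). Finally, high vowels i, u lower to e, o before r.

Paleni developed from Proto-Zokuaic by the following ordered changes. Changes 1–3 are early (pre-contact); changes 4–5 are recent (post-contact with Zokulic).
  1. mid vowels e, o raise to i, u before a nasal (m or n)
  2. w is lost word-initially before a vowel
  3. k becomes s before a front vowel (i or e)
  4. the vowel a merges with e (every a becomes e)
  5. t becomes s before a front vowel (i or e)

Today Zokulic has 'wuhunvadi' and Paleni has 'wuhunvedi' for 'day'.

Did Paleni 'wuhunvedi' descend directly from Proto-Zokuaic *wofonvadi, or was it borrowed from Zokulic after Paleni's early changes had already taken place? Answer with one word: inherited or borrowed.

borrowed

If inherited, *wofonvadi would pass through all of Paleni's changes:
Paleni: start from *wofonvadi.
  rule 1 (pre-nasal raising): wofonvadi → wofunvadi
  rule 2 (glide loss): wofunvadi → ofunvadi
  rule 3: no change — ofunvadi
  rule 4 (vowel merger): ofunvadi → ofunvedi
  rule 5: no change — ofunvedi
  ⇒ Paleni ofunvedi
If borrowed from Zokulic 'wuhunvadi' after the early changes, it would undergo only the recent ones:
  rule 4 (vowel merger): wuhunvadi → wuhunvedi
  rule 5 (palatalisation): no change (wuhunvedi)
  ⇒ as a loan: wuhunvedi
Paleni 'wuhunvedi' matches the loan outcome 'wuhunvedi', not the inherited 'ofunvedi' — it skipped the early Paleni changes, so it was borrowed from Zokulic.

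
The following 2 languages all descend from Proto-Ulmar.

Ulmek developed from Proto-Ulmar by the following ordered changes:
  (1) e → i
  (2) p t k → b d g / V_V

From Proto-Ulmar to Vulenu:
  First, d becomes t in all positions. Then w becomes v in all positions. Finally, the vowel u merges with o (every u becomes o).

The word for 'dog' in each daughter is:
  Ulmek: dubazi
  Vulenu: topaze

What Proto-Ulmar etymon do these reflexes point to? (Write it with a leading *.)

*dupaze

Position 3: Ulmek has b, Vulenu has p. Vulenu preserves p here (none of its changes turn any other segment into p), so the proto-segment is *p.
Position 1: Ulmek has d, Vulenu has t. Taking the neighbouring segments as reconstructed: Ulmek d can only go back to *d; Vulenu t could go back to *t or *d — the one source consistent with every daughter is *d.
Position 6: Ulmek has i, Vulenu has e. Vulenu preserves e here (none of its changes turn any other segment into e), so the proto-segment is *e.
Verify the candidate proto-form against each daughter:
Ulmek: start from *dupaze.
  rule 1 (vowel merger): dupaze → dupazi
  rule 2 (intervocalic voicing): dupazi → dubazi
  ⇒ Ulmek dubazi
Vulenu: start from *dupaze.
  rule 1 (unconditioned shift): dupaze → tupaze
  rule 2: no change — tupaze
  rule 3 (vowel merger): tupaze → topaze
  ⇒ Vulenu topaze
No other proto-form is consistent with every reflex, so the reconstruction is *dupaze.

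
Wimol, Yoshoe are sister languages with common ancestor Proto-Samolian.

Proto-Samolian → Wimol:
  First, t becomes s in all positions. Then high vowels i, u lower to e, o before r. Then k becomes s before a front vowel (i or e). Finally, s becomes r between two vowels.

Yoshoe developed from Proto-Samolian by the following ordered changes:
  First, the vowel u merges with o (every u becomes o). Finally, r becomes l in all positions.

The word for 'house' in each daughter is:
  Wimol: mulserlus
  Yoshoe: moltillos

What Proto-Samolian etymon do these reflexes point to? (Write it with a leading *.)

*multirlus

Position 4: Wimol has s, Yoshoe has t. Yoshoe preserves t here (none of its changes turn any other segment into t), so the proto-segment is *t.
Position 6: Wimol has r, Yoshoe has l. Taking the neighbouring segments as reconstructed: Wimol r can only go back to *r; Yoshoe l could go back to *l or *r — the one source consistent with every daughter is *r.
This points to *multirlus. Verify forward in each daughter:
Wimol: start from *multirlus.
  rule 1 (unconditioned shift): multirlus → mulsirlus
  rule 2 (pre-rhotic lowering): mulsirlus → mulserlus
  rule 3: no change — mulserlus
  rule 4: no change — mulserlus
  ⇒ Wimol mulserlus
Yoshoe: *multirlus
  multirlus → moltirlos   [vowel merger]
  moltirlos → moltillos   [unconditioned shift]
  giving Yoshoe moltillos.
Only *multirlus yields all of Wimol mulserlus, Yoshoe moltillos.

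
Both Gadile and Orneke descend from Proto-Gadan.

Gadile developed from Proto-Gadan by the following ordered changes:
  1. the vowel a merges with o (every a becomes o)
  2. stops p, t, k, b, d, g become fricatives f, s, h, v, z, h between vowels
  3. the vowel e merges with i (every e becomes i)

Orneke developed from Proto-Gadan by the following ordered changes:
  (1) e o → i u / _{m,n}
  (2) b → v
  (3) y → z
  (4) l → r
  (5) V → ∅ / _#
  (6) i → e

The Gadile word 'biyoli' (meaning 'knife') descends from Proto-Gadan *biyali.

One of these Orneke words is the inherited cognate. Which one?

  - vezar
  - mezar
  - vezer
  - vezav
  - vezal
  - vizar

vezar

Orneke: *biyali > viyali > vizali > vizari > vizar > vezar  (by unconditioned shift, unconditioned shift, unconditioned shift, apocope, vowel merger)
Among the options, 'vezar' alone shows every Orneke change applied in order.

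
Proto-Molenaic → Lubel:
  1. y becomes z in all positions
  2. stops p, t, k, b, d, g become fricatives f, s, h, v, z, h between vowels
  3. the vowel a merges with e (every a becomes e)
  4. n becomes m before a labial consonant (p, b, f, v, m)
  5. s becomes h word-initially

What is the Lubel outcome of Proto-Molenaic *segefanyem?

hehefenzem

Lubel: *segefanyem
  segefanyem → segefanzem   [unconditioned shift]
  segefanzem → sehefanzem   [intervocalic lenition]
  sehefanzem → sehefenzem   [vowel merger]
  sehefenzem (rule 4 does not apply)
  sehefenzem → hehefenzem   [debuccalisation]
  giving Lubel hehefenzem.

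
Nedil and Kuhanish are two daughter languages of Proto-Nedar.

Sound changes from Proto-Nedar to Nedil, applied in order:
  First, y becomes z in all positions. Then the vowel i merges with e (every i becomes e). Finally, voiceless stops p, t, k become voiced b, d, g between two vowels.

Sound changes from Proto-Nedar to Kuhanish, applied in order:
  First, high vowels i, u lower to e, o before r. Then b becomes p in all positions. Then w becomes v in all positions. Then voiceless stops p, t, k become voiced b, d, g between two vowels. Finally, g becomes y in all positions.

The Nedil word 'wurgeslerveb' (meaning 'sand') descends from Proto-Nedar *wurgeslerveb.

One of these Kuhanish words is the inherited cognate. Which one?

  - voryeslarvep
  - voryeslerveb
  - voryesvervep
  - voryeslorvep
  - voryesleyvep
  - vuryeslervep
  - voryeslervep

Kuhanish: *wurgeslerveb
  wurgeslerveb → worgeslerveb   [pre-rhotic lowering]
  worgeslerveb → worgeslervep   [unconditioned shift]
  worgeslervep → vorgeslervep   [unconditioned shift]
  vorgeslervep (rule 4 does not apply)
  vorgeslervep → voryeslervep   [unconditioned shift]
  giving Kuhanish voryeslervep.
Only 'voryeslervep' matches the regular Kuhanish development of *wurgeslerveb.

voryeslervep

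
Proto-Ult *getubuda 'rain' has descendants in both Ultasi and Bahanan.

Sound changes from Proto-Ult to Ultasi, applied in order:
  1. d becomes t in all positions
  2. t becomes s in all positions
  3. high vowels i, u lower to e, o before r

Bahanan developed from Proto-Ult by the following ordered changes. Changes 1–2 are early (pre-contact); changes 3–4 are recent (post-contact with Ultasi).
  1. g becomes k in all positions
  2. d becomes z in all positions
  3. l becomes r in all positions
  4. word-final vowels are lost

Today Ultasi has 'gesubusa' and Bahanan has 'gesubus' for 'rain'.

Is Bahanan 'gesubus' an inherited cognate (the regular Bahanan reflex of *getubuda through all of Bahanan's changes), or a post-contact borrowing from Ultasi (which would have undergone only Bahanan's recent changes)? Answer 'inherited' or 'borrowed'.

If inherited, *getubuda would pass through all of Bahanan's changes:
Bahanan: *getubuda
  getubuda → ketubuda   [unconditioned shift]
  ketubuda → ketubuza   [unconditioned shift]
  ketubuza (rule 3 does not apply)
  ketubuza → ketubuz   [apocope]
  giving Bahanan ketubuz.
If borrowed from Ultasi 'gesubusa' after the early changes, it would undergo only the recent ones:
  rule 3 (unconditioned shift): no change (gesubusa)
  rule 4 (apocope): gesubusa → gesubus
  ⇒ as a loan: gesubus
Bahanan 'gesubus' matches the loan outcome 'gesubus', not the inherited 'ketubuz' — it skipped the early Bahanan changes, so it was borrowed from Ultasi.

borrowed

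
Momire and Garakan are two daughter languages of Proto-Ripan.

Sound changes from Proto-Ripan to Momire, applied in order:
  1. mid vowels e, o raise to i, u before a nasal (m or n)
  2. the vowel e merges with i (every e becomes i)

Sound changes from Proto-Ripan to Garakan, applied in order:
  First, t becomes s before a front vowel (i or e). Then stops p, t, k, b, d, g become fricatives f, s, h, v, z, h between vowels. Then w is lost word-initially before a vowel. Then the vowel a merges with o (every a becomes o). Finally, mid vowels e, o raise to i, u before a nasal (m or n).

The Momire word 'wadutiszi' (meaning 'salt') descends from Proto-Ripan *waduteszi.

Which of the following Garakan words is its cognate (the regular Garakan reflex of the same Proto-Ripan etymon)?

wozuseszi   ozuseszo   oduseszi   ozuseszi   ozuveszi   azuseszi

ozuseszi

Garakan: *waduteszi > waduseszi > wazuseszi > azuseszi > ozuseszi  (by palatalisation, intervocalic lenition, glide loss, vowel merger)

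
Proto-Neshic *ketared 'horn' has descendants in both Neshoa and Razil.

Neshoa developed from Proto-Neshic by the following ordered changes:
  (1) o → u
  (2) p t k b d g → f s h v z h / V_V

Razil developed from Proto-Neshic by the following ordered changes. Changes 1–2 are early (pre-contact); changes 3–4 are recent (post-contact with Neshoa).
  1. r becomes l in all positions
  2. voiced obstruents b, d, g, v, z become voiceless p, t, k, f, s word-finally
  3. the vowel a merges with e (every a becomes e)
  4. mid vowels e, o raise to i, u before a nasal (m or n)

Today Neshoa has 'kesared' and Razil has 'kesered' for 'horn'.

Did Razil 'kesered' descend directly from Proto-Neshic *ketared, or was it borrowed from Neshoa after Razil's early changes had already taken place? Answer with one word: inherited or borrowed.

borrowed

If inherited, *ketared would pass through all of Razil's changes:
Razil: start from *ketared.
  rule 1 (unconditioned shift): ketared → ketaled
  rule 2 (final devoicing): ketaled → ketalet
  rule 3 (vowel merger): ketalet → ketelet
  rule 4: no change — ketelet
  ⇒ Razil ketelet
If borrowed from Neshoa 'kesared' after the early changes, it would undergo only the recent ones:
  rule 3 (vowel merger): kesared → kesered
  rule 4 (pre-nasal raising): no change (kesered)
  ⇒ as a loan: kesered
Razil 'kesered' matches the loan outcome 'kesered', not the inherited 'ketelet' — it skipped the early Razil changes, so it was borrowed from Neshoa.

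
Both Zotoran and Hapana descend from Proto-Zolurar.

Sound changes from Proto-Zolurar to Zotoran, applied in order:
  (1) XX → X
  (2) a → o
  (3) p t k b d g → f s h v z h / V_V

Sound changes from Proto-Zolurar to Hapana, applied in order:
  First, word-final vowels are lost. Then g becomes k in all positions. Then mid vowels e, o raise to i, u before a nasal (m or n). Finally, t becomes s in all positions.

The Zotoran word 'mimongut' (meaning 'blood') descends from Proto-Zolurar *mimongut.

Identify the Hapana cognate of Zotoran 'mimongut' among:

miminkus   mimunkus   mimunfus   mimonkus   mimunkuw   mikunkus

Hapana: *mimongut > mimonkut > mimunkut > mimunkus  (by unconditioned shift, pre-nasal raising, unconditioned shift)
Among the options, 'mimunkus' alone shows every Hapana change applied in order.

mimunkus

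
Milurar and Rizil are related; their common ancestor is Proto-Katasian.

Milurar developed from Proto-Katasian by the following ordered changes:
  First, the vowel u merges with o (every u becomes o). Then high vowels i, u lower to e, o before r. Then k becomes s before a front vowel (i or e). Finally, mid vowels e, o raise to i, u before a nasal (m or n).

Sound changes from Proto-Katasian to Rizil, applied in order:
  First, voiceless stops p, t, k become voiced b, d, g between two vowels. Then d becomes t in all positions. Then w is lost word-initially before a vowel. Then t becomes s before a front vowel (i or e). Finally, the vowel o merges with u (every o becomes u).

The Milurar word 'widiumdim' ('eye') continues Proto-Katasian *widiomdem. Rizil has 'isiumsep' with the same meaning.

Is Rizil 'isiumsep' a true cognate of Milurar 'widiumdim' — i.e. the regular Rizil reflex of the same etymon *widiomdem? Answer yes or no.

Derive the expected Rizil reflex of *widiomdem:
Rizil: start from *widiomdem.
  rule 1: no change — widiomdem
  rule 2 (unconditioned shift): widiomdem → witiomtem
  rule 3 (glide loss): witiomtem → itiomtem
  rule 4 (palatalisation): itiomtem → isiomsem
  rule 5 (vowel merger): isiomsem → isiumsem
  ⇒ Rizil isiumsem
The regular Rizil reflex would be 'isiumsem', but the attested form is 'isiumsep'. The correspondence is irregular, so they are not cognates (the Rizil form has a different source).

no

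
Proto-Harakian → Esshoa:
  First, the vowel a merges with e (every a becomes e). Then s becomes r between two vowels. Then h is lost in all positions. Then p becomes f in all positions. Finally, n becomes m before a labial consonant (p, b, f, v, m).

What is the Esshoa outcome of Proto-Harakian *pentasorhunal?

fenterorunel

Esshoa: *pentasorhunal > pentesorhunel > penterorhunel > penterorunel > fenterorunel  (by vowel merger, rhotacism, h-loss, unconditioned shift)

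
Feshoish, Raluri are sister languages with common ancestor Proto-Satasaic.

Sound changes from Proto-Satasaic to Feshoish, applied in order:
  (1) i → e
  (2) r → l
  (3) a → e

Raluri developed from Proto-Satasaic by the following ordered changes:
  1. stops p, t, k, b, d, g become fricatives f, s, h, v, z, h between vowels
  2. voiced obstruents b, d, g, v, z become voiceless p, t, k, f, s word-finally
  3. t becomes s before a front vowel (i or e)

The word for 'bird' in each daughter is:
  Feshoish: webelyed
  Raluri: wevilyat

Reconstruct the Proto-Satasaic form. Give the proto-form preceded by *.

Position 4: Feshoish has e, Raluri has i. Raluri preserves i here (none of its changes turn any other segment into i), so the proto-segment is *i.
Position 3: Feshoish has b, Raluri has v. Feshoish preserves b here (none of its changes turn any other segment into b), so the proto-segment is *b.
Position 8: Feshoish has d, Raluri has t. Feshoish preserves d here (none of its changes turn any other segment into d), so the proto-segment is *d.
Verify the candidate proto-form against each daughter:
Feshoish: *webilyad
  webilyad → webelyad   [vowel merger]
  webelyad (rule 2 does not apply)
  webelyad → webelyed   [vowel merger]
  giving Feshoish webelyed.
Raluri: *webilyad > wevilyad > wevilyat  (by intervocalic lenition, final devoicing)
No other proto-form is consistent with every reflex, so the reconstruction is *webilyad.

*webilyad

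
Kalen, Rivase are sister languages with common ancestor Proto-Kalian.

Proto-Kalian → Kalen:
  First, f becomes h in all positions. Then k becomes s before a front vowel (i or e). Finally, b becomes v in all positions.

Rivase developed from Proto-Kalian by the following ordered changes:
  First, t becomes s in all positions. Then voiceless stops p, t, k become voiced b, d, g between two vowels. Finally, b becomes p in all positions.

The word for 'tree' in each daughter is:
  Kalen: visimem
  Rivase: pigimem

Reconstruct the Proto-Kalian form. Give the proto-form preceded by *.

Position 3: Kalen has s, Rivase has g. Taking the neighbouring segments as reconstructed: Kalen s could go back to *k or *s; Rivase g could go back to *k or *g — the one source consistent with every daughter is *k.
Position 1: Kalen has v, Rivase has p. Taking the neighbouring segments as reconstructed: Kalen v could go back to *b or *v; Rivase p could go back to *p or *b — the one source consistent with every daughter is *b.
The remaining positions agree across the daughters. Check the candidate against every language:
Kalen: *bikimem > bisimem > visimem  (by palatalisation, unconditioned shift)
Rivase: start from *bikimem.
  rule 1: no change — bikimem
  rule 2 (intervocalic voicing): bikimem → bigimem
  rule 3 (unconditioned shift): bigimem → pigimem
  ⇒ Rivase pigimem
*bikimem is the unique common source.

*bikimem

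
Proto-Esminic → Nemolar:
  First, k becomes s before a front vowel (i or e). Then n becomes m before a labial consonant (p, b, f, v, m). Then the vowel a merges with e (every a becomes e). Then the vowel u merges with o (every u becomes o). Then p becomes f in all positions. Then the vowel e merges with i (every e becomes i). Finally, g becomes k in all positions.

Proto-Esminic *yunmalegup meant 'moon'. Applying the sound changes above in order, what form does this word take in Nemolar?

Nemolar: start from *yunmalegup.
  rule 1: no change — yunmalegup
  rule 2 (nasal place assimilation): yunmalegup → yummalegup
  rule 3 (vowel merger): yummalegup → yummelegup
  rule 4 (vowel merger): yummelegup → yommelegop
  rule 5 (unconditioned shift): yommelegop → yommelegof
  rule 6 (vowel merger): yommelegof → yommiligof
  rule 7 (unconditioned shift): yommiligof → yommilikof
  ⇒ Nemolar yommilikof

yommilikof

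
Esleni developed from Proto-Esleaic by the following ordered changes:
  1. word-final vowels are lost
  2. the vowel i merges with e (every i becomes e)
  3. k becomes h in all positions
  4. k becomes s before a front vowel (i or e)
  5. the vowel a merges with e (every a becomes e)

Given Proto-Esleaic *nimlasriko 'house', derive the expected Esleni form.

Esleni: *nimlasriko
  nimlasriko → nimlasrik   [apocope]
  nimlasrik → nemlasrek   [vowel merger]
  nemlasrek → nemlasreh   [unconditioned shift]
  nemlasreh (rule 4 does not apply)
  nemlasreh → nemlesreh   [vowel merger]
  giving Esleni nemlesreh.

nemlesreh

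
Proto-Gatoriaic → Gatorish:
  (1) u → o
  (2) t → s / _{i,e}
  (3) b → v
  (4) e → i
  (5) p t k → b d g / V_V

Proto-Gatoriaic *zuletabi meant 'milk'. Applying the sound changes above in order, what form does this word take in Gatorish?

zolidavi

Gatorish: *zuletabi
  zuletabi → zoletabi   [vowel merger]
  zoletabi (rule 2 does not apply)
  zoletabi → zoletavi   [unconditioned shift]
  zoletavi → zolitavi   [vowel merger]
  zolitavi → zolidavi   [intervocalic voicing]
  giving Gatorish zolidavi.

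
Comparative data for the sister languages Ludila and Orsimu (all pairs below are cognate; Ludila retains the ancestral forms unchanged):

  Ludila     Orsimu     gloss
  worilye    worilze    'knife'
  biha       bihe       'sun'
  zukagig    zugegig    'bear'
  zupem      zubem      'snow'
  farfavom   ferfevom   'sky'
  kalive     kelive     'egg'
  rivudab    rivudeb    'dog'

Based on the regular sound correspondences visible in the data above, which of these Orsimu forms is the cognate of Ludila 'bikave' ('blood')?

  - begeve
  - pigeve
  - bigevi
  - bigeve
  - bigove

bigeve

zukagig ~ zugegig — Ludila k corresponds to Orsimu g between vowels (before a back vowel).
farfavom ~ ferfevom — Ludila a corresponds to Orsimu e after a consonant, before a labial obstruent.
Applying these to Ludila 'bikave':
  bikave → bigave   (k→g between vowels (before a back vowel))
  bigave → bigeve   (a→e after a consonant, before a labial obstruent)
So the Orsimu cognate is 'bigeve'.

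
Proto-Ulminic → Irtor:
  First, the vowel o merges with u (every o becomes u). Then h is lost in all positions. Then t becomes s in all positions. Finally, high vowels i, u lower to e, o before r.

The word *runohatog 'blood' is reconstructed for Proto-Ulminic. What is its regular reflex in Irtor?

Irtor: start from *runohatog.
  rule 1 (vowel merger): runohatog → runuhatug
  rule 2 (h-loss): runuhatug → runuatug
  rule 3 (unconditioned shift): runuatug → runuasug
  rule 4: no change — runuasug
  ⇒ Irtor runuasug

runuasug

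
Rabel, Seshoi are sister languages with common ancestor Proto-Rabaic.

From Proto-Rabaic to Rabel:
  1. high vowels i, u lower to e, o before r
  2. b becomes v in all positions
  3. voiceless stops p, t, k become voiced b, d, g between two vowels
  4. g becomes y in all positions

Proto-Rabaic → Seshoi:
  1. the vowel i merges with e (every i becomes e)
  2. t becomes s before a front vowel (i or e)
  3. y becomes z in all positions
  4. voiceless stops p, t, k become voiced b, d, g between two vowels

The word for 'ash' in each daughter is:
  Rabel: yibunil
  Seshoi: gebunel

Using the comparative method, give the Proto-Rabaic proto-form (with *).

*gipunil

Position 6: Rabel has i, Seshoi has e. Rabel preserves i here (none of its changes turn any other segment into i), so the proto-segment is *i.
Position 1: Rabel has y, Seshoi has g. Taking the neighbouring segments as reconstructed: Rabel y could go back to *g or *y; Seshoi g can only go back to *g — the one source consistent with every daughter is *g.
Position 2: Rabel has i, Seshoi has e. Rabel preserves i here (none of its changes turn any other segment into i), so the proto-segment is *i.
The remaining positions agree across the daughters. Check the candidate against every language:
Rabel: *gipunil
  gipunil (rule 1 does not apply)
  gipunil (rule 2 does not apply)
  gipunil → gibunil   [intervocalic voicing]
  gibunil → yibunil   [unconditioned shift]
  giving Rabel yibunil.
Seshoi: start from *gipunil.
  rule 1 (vowel merger): gipunil → gepunel
  rule 2: no change — gepunel
  rule 3: no change — gepunel
  rule 4 (intervocalic voicing): gepunel → gebunel
  ⇒ Seshoi gebunel
*gipunil is the unique common source.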